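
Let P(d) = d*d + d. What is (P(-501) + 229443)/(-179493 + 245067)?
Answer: 53327/7286 ≈ 7.3191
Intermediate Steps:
P(d) = d + d**2 (P(d) = d**2 + d = d + d**2)
(P(-501) + 229443)/(-179493 + 245067) = (-501*(1 - 501) + 229443)/(-179493 + 245067) = (-501*(-500) + 229443)/65574 = (250500 + 229443)*(1/65574) = 479943*(1/65574) = 53327/7286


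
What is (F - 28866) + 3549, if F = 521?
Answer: -24796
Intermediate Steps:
(F - 28866) + 3549 = (521 - 28866) + 3549 = -28345 + 3549 = -24796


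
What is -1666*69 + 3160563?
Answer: 3045609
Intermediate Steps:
-1666*69 + 3160563 = -114954 + 3160563 = 3045609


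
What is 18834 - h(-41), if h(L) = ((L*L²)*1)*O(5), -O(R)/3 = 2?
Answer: -394692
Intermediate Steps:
O(R) = -6 (O(R) = -3*2 = -6)
h(L) = -6*L³ (h(L) = ((L*L²)*1)*(-6) = (L³*1)*(-6) = L³*(-6) = -6*L³)
18834 - h(-41) = 18834 - (-6)*(-41)³ = 18834 - (-6)*(-68921) = 18834 - 1*413526 = 18834 - 413526 = -394692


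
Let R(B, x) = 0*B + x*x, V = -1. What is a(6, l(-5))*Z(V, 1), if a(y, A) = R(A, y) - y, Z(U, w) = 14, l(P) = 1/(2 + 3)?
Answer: 420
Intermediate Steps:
l(P) = ⅕ (l(P) = 1/5 = ⅕)
R(B, x) = x² (R(B, x) = 0 + x² = x²)
a(y, A) = y² - y
a(6, l(-5))*Z(V, 1) = (6*(-1 + 6))*14 = (6*5)*14 = 30*14 = 420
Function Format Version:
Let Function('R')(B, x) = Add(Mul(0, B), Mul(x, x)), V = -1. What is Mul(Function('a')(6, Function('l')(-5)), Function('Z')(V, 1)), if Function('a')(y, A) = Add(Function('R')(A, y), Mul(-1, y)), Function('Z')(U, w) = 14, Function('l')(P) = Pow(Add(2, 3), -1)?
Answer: 420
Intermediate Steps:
Function('l')(P) = Rational(1, 5) (Function('l')(P) = Pow(5, -1) = Rational(1, 5))
Function('R')(B, x) = Pow(x, 2) (Function('R')(B, x) = Add(0, Pow(x, 2)) = Pow(x, 2))
Function('a')(y, A) = Add(Pow(y, 2), Mul(-1, y))
Mul(Function('a')(6, Function('l')(-5)), Function('Z')(V, 1)) = Mul(Mul(6, Add(-1, 6)), 14) = Mul(Mul(6, 5), 14) = Mul(30, 14) = 420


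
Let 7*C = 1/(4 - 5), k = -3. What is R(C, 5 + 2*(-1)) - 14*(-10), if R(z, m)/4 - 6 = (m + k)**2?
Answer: 164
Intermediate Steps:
C = -1/7 (C = 1/(7*(4 - 5)) = (1/7)/(-1) = (1/7)*(-1) = -1/7 ≈ -0.14286)
R(z, m) = 24 + 4*(-3 + m)**2 (R(z, m) = 24 + 4*(m - 3)**2 = 24 + 4*(-3 + m)**2)
R(C, 5 + 2*(-1)) - 14*(-10) = (24 + 4*(-3 + (5 + 2*(-1)))**2) - 14*(-10) = (24 + 4*(-3 + (5 - 2))**2) + 140 = (24 + 4*(-3 + 3)**2) + 140 = (24 + 4*0**2) + 140 = (24 + 4*0) + 140 = (24 + 0) + 140 = 24 + 140 = 164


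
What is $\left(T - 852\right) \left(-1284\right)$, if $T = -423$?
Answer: $1637100$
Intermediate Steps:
$\left(T - 852\right) \left(-1284\right) = \left(-423 - 852\right) \left(-1284\right) = \left(-1275\right) \left(-1284\right) = 1637100$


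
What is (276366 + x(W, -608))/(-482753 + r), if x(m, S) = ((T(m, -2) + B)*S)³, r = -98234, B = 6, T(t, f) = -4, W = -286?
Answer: 1797769330/580987 ≈ 3094.3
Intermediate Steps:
x(m, S) = 8*S³ (x(m, S) = ((-4 + 6)*S)³ = (2*S)³ = 8*S³)
(276366 + x(W, -608))/(-482753 + r) = (276366 + 8*(-608)³)/(-482753 - 98234) = (276366 + 8*(-224755712))/(-580987) = (276366 - 1798045696)*(-1/580987) = -1797769330*(-1/580987) = 1797769330/580987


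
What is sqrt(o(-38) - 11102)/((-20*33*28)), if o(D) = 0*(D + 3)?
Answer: -I*sqrt(11102)/18480 ≈ -0.0057016*I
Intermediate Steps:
o(D) = 0 (o(D) = 0*(3 + D) = 0)
sqrt(o(-38) - 11102)/((-20*33*28)) = sqrt(0 - 11102)/((-20*33*28)) = sqrt(-11102)/((-660*28)) = (I*sqrt(11102))/(-18480) = (I*sqrt(11102))*(-1/18480) = -I*sqrt(11102)/18480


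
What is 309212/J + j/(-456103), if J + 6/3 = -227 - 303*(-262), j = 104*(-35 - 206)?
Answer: 143016511884/36103745171 ≈ 3.9613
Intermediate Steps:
j = -25064 (j = 104*(-241) = -25064)
J = 79157 (J = -2 + (-227 - 303*(-262)) = -2 + (-227 + 79386) = -2 + 79159 = 79157)
309212/J + j/(-456103) = 309212/79157 - 25064/(-456103) = 309212*(1/79157) - 25064*(-1/456103) = 309212/79157 + 25064/456103 = 143016511884/36103745171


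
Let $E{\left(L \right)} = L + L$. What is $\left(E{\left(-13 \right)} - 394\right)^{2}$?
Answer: $176400$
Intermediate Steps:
$E{\left(L \right)} = 2 L$
$\left(E{\left(-13 \right)} - 394\right)^{2} = \left(2 \left(-13\right) - 394\right)^{2} = \left(-26 - 394\right)^{2} = \left(-420\right)^{2} = 176400$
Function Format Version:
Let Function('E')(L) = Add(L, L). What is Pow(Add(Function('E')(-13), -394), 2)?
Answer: 176400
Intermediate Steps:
Function('E')(L) = Mul(2, L)
Pow(Add(Function('E')(-13), -394), 2) = Pow(Add(Mul(2, -13), -394), 2) = Pow(Add(-26, -394), 2) = Pow(-420, 2) = 176400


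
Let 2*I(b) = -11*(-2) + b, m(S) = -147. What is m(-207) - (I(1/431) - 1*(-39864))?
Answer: -34498965/862 ≈ -40022.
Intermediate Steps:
I(b) = 11 + b/2 (I(b) = (-11*(-2) + b)/2 = (22 + b)/2 = 11 + b/2)
m(-207) - (I(1/431) - 1*(-39864)) = -147 - ((11 + (½)/431) - 1*(-39864)) = -147 - ((11 + (½)*(1/431)) + 39864) = -147 - ((11 + 1/862) + 39864) = -147 - (9483/862 + 39864) = -147 - 1*34372251/862 = -147 - 34372251/862 = -34498965/862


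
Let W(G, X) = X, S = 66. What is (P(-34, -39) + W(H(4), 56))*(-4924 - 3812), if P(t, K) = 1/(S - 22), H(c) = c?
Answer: -5383560/11 ≈ -4.8941e+5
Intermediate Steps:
P(t, K) = 1/44 (P(t, K) = 1/(66 - 22) = 1/44)
(P(-34, -39) + W(H(4), 56))*(-4924 - 3812) = (1/44 + 56)*(-4924 - 3812) = (2465/44)*(-8736) = -5383560/11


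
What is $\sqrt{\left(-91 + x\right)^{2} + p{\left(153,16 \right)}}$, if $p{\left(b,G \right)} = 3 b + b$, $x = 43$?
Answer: $54$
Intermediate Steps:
$p{\left(b,G \right)} = 4 b$
$\sqrt{\left(-91 + x\right)^{2} + p{\left(153,16 \right)}} = \sqrt{\left(-91 + 43\right)^{2} + 4 \cdot 153} = \sqrt{\left(-48\right)^{2} + 612} = \sqrt{2304 + 612} = \sqrt{2916} = 54$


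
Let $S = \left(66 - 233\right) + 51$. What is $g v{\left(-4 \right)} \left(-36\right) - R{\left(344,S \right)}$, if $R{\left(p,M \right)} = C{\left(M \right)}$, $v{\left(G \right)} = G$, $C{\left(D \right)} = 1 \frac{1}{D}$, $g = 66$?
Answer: $\frac{1102465}{116} \approx 9504.0$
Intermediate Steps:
$C{\left(D \right)} = \frac{1}{D}$
$S = -116$ ($S = -167 + 51 = -116$)
$R{\left(p,M \right)} = \frac{1}{M}$
$g v{\left(-4 \right)} \left(-36\right) - R{\left(344,S \right)} = 66 \left(-4\right) \left(-36\right) - \frac{1}{-116} = \left(-264\right) \left(-36\right) - - \frac{1}{116} = 9504 + \frac{1}{116} = \frac{1102465}{116}$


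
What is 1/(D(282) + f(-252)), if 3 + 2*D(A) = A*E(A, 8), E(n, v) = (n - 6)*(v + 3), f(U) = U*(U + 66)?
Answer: 2/949893 ≈ 2.1055e-6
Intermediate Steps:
f(U) = U*(66 + U)
E(n, v) = (-6 + n)*(3 + v)
D(A) = -3/2 + A*(-66 + 11*A)/2 (D(A) = -3/2 + (A*(-18 - 6*8 + 3*A + A*8))/2 = -3/2 + (A*(-18 - 48 + 3*A + 8*A))/2 = -3/2 + (A*(-66 + 11*A))/2 = -3/2 + A*(-66 + 11*A)/2)
1/(D(282) + f(-252)) = 1/((-3/2 + (11/2)*282*(-6 + 282)) - 252*(66 - 252)) = 1/((-3/2 + (11/2)*282*276) - 252*(-186)) = 1/((-3/2 + 428076) + 46872) = 1/(856149/2 + 46872) = 1/(949893/2) = 2/949893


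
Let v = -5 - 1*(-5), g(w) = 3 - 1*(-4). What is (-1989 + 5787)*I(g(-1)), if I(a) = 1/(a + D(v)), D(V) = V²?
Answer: 3798/7 ≈ 542.57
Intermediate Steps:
g(w) = 7 (g(w) = 3 + 4 = 7)
v = 0 (v = -5 + 5 = 0)
I(a) = 1/a (I(a) = 1/(a + 0²) = 1/(a + 0) = 1/a)
(-1989 + 5787)*I(g(-1)) = (-1989 + 5787)/7 = 3798*(⅐) = 3798/7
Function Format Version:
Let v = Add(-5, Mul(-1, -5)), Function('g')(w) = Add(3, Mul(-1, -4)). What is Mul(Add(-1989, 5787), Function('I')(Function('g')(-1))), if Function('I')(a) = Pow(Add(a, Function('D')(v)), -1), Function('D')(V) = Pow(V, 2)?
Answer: Rational(3798, 7) ≈ 542.57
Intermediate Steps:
Function('g')(w) = 7 (Function('g')(w) = Add(3, 4) = 7)
v = 0 (v = Add(-5, 5) = 0)
Function('I')(a) = Pow(a, -1) (Function('I')(a) = Pow(Add(a, Pow(0, 2)), -1) = Pow(Add(a, 0), -1) = Pow(a, -1))
Mul(Add(-1989, 5787), Function('I')(Function('g')(-1))) = Mul(Add(-1989, 5787), Pow(7, -1)) = Mul(3798, Rational(1, 7)) = Rational(3798, 7)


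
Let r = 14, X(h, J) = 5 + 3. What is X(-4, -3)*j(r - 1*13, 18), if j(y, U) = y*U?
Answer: 144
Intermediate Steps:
X(h, J) = 8
j(y, U) = U*y
X(-4, -3)*j(r - 1*13, 18) = 8*(18*(14 - 1*13)) = 8*(18*(14 - 13)) = 8*(18*1) = 8*18 = 144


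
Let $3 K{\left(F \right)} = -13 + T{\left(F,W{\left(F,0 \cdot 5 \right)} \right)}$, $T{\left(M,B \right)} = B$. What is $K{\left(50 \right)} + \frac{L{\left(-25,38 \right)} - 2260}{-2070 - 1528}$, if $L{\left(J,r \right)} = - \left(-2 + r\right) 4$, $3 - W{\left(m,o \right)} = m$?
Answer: $- \frac{34778}{1799} \approx -19.332$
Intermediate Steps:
$W{\left(m,o \right)} = 3 - m$
$K{\left(F \right)} = - \frac{10}{3} - \frac{F}{3}$ ($K{\left(F \right)} = \frac{-13 - \left(-3 + F\right)}{3} = \frac{-10 - F}{3} = - \frac{10}{3} - \frac{F}{3}$)
$L{\left(J,r \right)} = 8 - 4 r$ ($L{\left(J,r \right)} = - (-8 + 4 r) = 8 - 4 r$)
$K{\left(50 \right)} + \frac{L{\left(-25,38 \right)} - 2260}{-2070 - 1528} = \left(- \frac{10}{3} - \frac{50}{3}\right) + \frac{\left(8 - 152\right) - 2260}{-2070 - 1528} = \left(- \frac{10}{3} - \frac{50}{3}\right) + \frac{\left(8 - 152\right) - 2260}{-3598} = -20 + \left(-144 - 2260\right) \left(- \frac{1}{3598}\right) = -20 - - \frac{1202}{1799} = -20 + \frac{1202}{1799} = - \frac{34778}{1799}$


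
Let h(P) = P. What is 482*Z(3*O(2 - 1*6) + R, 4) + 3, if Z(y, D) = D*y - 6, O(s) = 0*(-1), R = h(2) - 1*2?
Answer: -2889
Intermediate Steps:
R = 0 (R = 2 - 1*2 = 2 - 2 = 0)
O(s) = 0
Z(y, D) = -6 + D*y
482*Z(3*O(2 - 1*6) + R, 4) + 3 = 482*(-6 + 4*(3*0 + 0)) + 3 = 482*(-6 + 4*(0 + 0)) + 3 = 482*(-6 + 4*0) + 3 = 482*(-6 + 0) + 3 = 482*(-6) + 3 = -2892 + 3 = -2889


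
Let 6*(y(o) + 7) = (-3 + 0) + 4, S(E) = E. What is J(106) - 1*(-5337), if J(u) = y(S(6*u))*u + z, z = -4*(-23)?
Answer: 14114/3 ≈ 4704.7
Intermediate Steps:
z = 92
y(o) = -41/6 (y(o) = -7 + ((-3 + 0) + 4)/6 = -7 + (-3 + 4)/6 = -7 + (⅙)*1 = -7 + ⅙ = -41/6)
J(u) = 92 - 41*u/6 (J(u) = -41*u/6 + 92 = 92 - 41*u/6)
J(106) - 1*(-5337) = (92 - 41/6*106) - 1*(-5337) = (92 - 2173/3) + 5337 = -1897/3 + 5337 = 14114/3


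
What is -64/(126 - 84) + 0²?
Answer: -32/21 ≈ -1.5238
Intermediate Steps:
-64/(126 - 84) + 0² = -64/42 + 0 = -64*1/42 + 0 = -32/21 + 0 = -32/21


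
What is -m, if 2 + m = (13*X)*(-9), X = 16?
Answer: 1874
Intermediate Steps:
m = -1874 (m = -2 + (13*16)*(-9) = -2 + 208*(-9) = -2 - 1872 = -1874)
-m = -1*(-1874) = 1874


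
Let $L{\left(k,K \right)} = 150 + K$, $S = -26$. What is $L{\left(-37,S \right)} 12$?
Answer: $1488$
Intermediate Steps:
$L{\left(-37,S \right)} 12 = \left(150 - 26\right) 12 = 124 \cdot 12 = 1488$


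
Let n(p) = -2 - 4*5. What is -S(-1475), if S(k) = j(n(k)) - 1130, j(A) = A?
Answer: 1152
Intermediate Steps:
n(p) = -22 (n(p) = -2 - 20 = -22)
S(k) = -1152 (S(k) = -22 - 1130 = -1152)
-S(-1475) = -1*(-1152) = 1152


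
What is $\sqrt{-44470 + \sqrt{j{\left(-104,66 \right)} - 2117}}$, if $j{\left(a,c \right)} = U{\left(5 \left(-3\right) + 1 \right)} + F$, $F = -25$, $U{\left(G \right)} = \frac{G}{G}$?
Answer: $\sqrt{-44470 + i \sqrt{2141}} \approx 0.11 + 210.88 i$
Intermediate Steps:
$U{\left(G \right)} = 1$
$j{\left(a,c \right)} = -24$ ($j{\left(a,c \right)} = 1 - 25 = -24$)
$\sqrt{-44470 + \sqrt{j{\left(-104,66 \right)} - 2117}} = \sqrt{-44470 + \sqrt{-24 - 2117}} = \sqrt{-44470 + \sqrt{-2141}} = \sqrt{-44470 + i \sqrt{2141}}$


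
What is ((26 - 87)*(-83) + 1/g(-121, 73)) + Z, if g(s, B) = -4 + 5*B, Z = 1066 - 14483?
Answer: -3015793/361 ≈ -8354.0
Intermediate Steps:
Z = -13417
((26 - 87)*(-83) + 1/g(-121, 73)) + Z = ((26 - 87)*(-83) + 1/(-4 + 5*73)) - 13417 = (-61*(-83) + 1/(-4 + 365)) - 13417 = (5063 + 1/361) - 13417 = 1827744/361 - 13417 = -3015793/361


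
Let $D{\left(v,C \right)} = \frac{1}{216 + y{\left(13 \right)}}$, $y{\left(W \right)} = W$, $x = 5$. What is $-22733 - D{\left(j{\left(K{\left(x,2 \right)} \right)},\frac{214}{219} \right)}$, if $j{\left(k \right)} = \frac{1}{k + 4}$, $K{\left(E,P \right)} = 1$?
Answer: $- \frac{5205858}{229} \approx -22733.0$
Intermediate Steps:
$j{\left(k \right)} = \frac{1}{4 + k}$
$D{\left(v,C \right)} = \frac{1}{229}$ ($D{\left(v,C \right)} = \frac{1}{216 + 13} = \frac{1}{229}$)
$-22733 - D{\left(j{\left(K{\left(x,2 \right)} \right)},\frac{214}{219} \right)} = -22733 - \frac{1}{229} = - \frac{5205858}{229}$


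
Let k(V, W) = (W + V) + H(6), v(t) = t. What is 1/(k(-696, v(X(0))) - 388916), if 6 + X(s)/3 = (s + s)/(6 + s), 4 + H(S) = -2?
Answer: -1/389636 ≈ -2.5665e-6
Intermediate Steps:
H(S) = -6 (H(S) = -4 - 2 = -6)
X(s) = -18 + 6*s/(6 + s) (X(s) = -18 + 3*((s + s)/(6 + s)) = -18 + 3*((2*s)/(6 + s)) = -18 + 3*(2*s/(6 + s)) = -18 + 6*s/(6 + s))
k(V, W) = -6 + V + W (k(V, W) = (W + V) - 6 = (V + W) - 6 = -6 + V + W)
1/(k(-696, v(X(0))) - 388916) = 1/((-6 - 696 + 12*(-9 - 1*0)/(6 + 0)) - 388916) = 1/((-6 - 696 + 12*(-9 + 0)/6) - 388916) = 1/((-6 - 696 + 12*(1/6)*(-9)) - 388916) = 1/((-6 - 696 - 18) - 388916) = 1/(-720 - 388916) = 1/(-389636) = -1/389636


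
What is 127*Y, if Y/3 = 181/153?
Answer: 22987/51 ≈ 450.73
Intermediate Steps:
Y = 181/51 (Y = 3*(181/153) = 181/51 ≈ 3.5490)
127*Y = 127*(181/51) = 22987/51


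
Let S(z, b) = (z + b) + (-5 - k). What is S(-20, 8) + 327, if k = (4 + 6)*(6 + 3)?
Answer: 220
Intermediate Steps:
k = 90 (k = 10*9 = 90)
S(z, b) = -95 + b + z (S(z, b) = (z + b) + (-5 - 1*90) = (b + z) + (-5 - 90) = (b + z) - 95 = -95 + b + z)
S(-20, 8) + 327 = (-95 + 8 - 20) + 327 = -107 + 327 = 220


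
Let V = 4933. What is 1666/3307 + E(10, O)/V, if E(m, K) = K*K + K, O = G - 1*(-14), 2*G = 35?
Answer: 46415677/65253724 ≈ 0.71131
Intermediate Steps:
G = 35/2 (G = (½)*35 = 35/2 ≈ 17.500)
O = 63/2 (O = 35/2 - 1*(-14) = 35/2 + 14 = 63/2 ≈ 31.500)
E(m, K) = K + K² (E(m, K) = K² + K = K + K²)
1666/3307 + E(10, O)/V = 1666/3307 + (63*(1 + 63/2)/2)/4933 = 1666*(1/3307) + ((63/2)*(65/2))*(1/4933) = 1666/3307 + (4095/4)*(1/4933) = 1666/3307 + 4095/19732 = 46415677/65253724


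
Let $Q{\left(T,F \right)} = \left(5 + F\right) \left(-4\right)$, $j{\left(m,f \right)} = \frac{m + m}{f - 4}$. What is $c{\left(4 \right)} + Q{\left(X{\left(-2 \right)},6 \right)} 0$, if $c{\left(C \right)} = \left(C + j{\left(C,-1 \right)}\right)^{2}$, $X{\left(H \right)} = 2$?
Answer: $\frac{144}{25} \approx 5.76$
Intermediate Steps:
$j{\left(m,f \right)} = \frac{2 m}{-4 + f}$
$c{\left(C \right)} = \frac{9 C^{2}}{25}$ ($c{\left(C \right)} = \left(C + \frac{2 C}{-4 - 1}\right)^{2} = \left(C + \frac{2 C}{-5}\right)^{2} = \left(C + 2 C \left(- \frac{1}{5}\right)\right)^{2} = \left(C - \frac{2 C}{5}\right)^{2} = \left(\frac{3 C}{5}\right)^{2} = \frac{9 C^{2}}{25}$)
$Q{\left(T,F \right)} = -20 - 4 F$
$c{\left(4 \right)} + Q{\left(X{\left(-2 \right)},6 \right)} 0 = \frac{9 \cdot 4^{2}}{25} + \left(-20 - 24\right) 0 = \frac{9}{25} \cdot 16 + \left(-20 - 24\right) 0 = \frac{144}{25} - 0 = \frac{144}{25} + 0 = \frac{144}{25}$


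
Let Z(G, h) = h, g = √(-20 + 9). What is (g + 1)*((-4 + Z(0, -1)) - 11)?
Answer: -16 - 16*I*√11 ≈ -16.0 - 53.066*I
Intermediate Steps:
g = I*√11 (g = √(-11) = I*√11 ≈ 3.3166*I)
(g + 1)*((-4 + Z(0, -1)) - 11) = (I*√11 + 1)*((-4 - 1) - 11) = (1 + I*√11)*(-5 - 11) = (1 + I*√11)*(-16) = -16 - 16*I*√11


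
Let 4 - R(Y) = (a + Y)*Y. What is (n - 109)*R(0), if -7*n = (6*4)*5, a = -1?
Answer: -3532/7 ≈ -504.57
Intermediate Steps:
n = -120/7 (n = -6*4*5/7 = -24*5/7 = -⅐*120 = -120/7 ≈ -17.143)
R(Y) = 4 - Y*(-1 + Y) (R(Y) = 4 - (-1 + Y)*Y = 4 - Y*(-1 + Y))
(n - 109)*R(0) = (-120/7 - 109)*(4 + 0 - 1*0²) = -883*(4 + 0 - 1*0)/7 = -883*(4 + 0 + 0)/7 = -883/7*4 = -3532/7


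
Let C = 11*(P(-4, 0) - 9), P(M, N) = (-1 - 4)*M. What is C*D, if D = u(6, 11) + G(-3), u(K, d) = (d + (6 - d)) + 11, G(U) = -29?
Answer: -1452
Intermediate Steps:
u(K, d) = 17 (u(K, d) = 6 + 11 = 17)
P(M, N) = -5*M
C = 121 (C = 11*(-5*(-4) - 9) = 11*(20 - 9) = 11*11 = 121)
D = -12 (D = 17 - 29 = -12)
C*D = 121*(-12) = -1452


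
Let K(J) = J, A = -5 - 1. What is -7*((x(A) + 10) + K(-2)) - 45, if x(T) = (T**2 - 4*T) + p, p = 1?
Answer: -528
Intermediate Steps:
A = -6
x(T) = 1 + T**2 - 4*T (x(T) = (T**2 - 4*T) + 1 = 1 + T**2 - 4*T)
-7*((x(A) + 10) + K(-2)) - 45 = -7*(((1 + (-6)**2 - 4*(-6)) + 10) - 2) - 45 = -7*(((1 + 36 + 24) + 10) - 2) - 45 = -7*((61 + 10) - 2) - 45 = -7*(71 - 2) - 45 = -7*69 - 45 = -483 - 45 = -528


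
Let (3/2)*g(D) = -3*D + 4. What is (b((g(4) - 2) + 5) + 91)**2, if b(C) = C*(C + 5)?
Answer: 582169/81 ≈ 7187.3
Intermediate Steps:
g(D) = 8/3 - 2*D (g(D) = 2*(-3*D + 4)/3 = 2*(4 - 3*D)/3 = 8/3 - 2*D)
b(C) = C*(5 + C)
(b((g(4) - 2) + 5) + 91)**2 = ((((8/3 - 2*4) - 2) + 5)*(5 + (((8/3 - 2*4) - 2) + 5)) + 91)**2 = ((((8/3 - 8) - 2) + 5)*(5 + (((8/3 - 8) - 2) + 5)) + 91)**2 = (((-16/3 - 2) + 5)*(5 + ((-16/3 - 2) + 5)) + 91)**2 = ((-22/3 + 5)*(5 + (-22/3 + 5)) + 91)**2 = (-7*(5 - 7/3)/3 + 91)**2 = (-7/3*8/3 + 91)**2 = (-56/9 + 91)**2 = (763/9)**2 = 582169/81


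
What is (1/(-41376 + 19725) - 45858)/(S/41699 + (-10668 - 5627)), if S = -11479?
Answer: 5914535876963/2101683243612 ≈ 2.8142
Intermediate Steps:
(1/(-41376 + 19725) - 45858)/(S/41699 + (-10668 - 5627)) = (1/(-41376 + 19725) - 45858)/(-11479/41699 + (-10668 - 5627)) = (1/(-21651) - 45858)/(-11479*1/41699 - 16295) = (-1/21651 - 45858)/(-11479/41699 - 16295) = -992871559/(21651*(-679496684/41699)) = -992871559/21651*(-41699/679496684) = 5914535876963/2101683243612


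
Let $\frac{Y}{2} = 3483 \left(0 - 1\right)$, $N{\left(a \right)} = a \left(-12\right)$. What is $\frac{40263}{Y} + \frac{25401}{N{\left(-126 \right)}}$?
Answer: $\frac{716455}{65016} \approx 11.02$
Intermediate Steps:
$N{\left(a \right)} = - 12 a$
$Y = -6966$ ($Y = 2 \cdot 3483 \left(0 - 1\right) = 2 \cdot 3483 \left(-1\right) = 2 \left(-3483\right) = -6966$)
$\frac{40263}{Y} + \frac{25401}{N{\left(-126 \right)}} = \frac{40263}{-6966} + \frac{25401}{\left(-12\right) \left(-126\right)} = 40263 \left(- \frac{1}{6966}\right) + \frac{25401}{1512} = - \frac{13421}{2322} + 25401 \cdot \frac{1}{1512} = - \frac{13421}{2322} + \frac{8467}{504} = \frac{716455}{65016}$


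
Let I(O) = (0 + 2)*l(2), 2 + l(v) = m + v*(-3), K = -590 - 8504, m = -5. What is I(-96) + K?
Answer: -9120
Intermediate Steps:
K = -9094
l(v) = -7 - 3*v (l(v) = -2 + (-5 + v*(-3)) = -2 + (-5 - 3*v) = -7 - 3*v)
I(O) = -26 (I(O) = (0 + 2)*(-7 - 3*2) = 2*(-7 - 6) = 2*(-13) = -26)
I(-96) + K = -26 - 9094 = -9120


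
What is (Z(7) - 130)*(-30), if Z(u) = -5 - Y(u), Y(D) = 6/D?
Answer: 28530/7 ≈ 4075.7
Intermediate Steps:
Z(u) = -5 - 6/u
(Z(7) - 130)*(-30) = ((-5 - 6/7) - 130)*(-30) = (-41/7 - 130)*(-30) = -951/7*(-30) = 28530/7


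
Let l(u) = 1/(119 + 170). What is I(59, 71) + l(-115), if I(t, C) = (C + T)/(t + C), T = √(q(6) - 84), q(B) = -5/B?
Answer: 20649/37570 + I*√3054/780 ≈ 0.54961 + 0.07085*I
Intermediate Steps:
T = I*√3054/6 (T = √(-5/6 - 84) = √(-5*⅙ - 84) = √(-⅚ - 84) = √(-509/6) = I*√3054/6 ≈ 9.2105*I)
l(u) = 1/289
I(t, C) = (C + I*√3054/6)/(C + t) (I(t, C) = (C + I*√3054/6)/(t + C) = (C + I*√3054/6)/(C + t))
I(59, 71) + l(-115) = (71 + I*√3054/6)/(71 + 59) + 1/289 = (71 + I*√3054/6)/130 + 1/289 = (71/130 + I*√3054/780) + 1/289 = 20649/37570 + I*√3054/780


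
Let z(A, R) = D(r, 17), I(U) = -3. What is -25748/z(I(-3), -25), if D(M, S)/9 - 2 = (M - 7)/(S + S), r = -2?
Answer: -875432/531 ≈ -1648.6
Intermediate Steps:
D(M, S) = 18 + 9*(-7 + M)/(2*S) (D(M, S) = 18 + 9*((M - 7)/(S + S)) = 18 + 9*((-7 + M)/((2*S))) = 18 + 9*((-7 + M)*(1/(2*S))) = 18 + 9*((-7 + M)/(2*S)) = 18 + 9*(-7 + M)/(2*S))
z(A, R) = 531/34 (z(A, R) = (9/2)*(-7 - 2 + 4*17)/17 = (9/2)*(1/17)*(-7 - 2 + 68) = (9/2)*(1/17)*59 = 531/34)
-25748/z(I(-3), -25) = -25748/531/34 = -25748*34/531 = -875432/531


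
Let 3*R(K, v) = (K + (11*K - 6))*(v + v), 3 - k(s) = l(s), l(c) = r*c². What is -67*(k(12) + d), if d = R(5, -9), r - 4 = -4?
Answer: 21507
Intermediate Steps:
r = 0 (r = 4 - 4 = 0)
l(c) = 0 (l(c) = 0*c² = 0)
k(s) = 3 (k(s) = 3 - 1*0 = 3 + 0 = 3)
R(K, v) = 2*v*(-6 + 12*K)/3 (R(K, v) = ((K + (11*K - 6))*(v + v))/3 = ((K + (-6 + 11*K))*(2*v))/3 = ((-6 + 12*K)*(2*v))/3 = (2*v*(-6 + 12*K))/3 = 2*v*(-6 + 12*K)/3)
d = -324 (d = 4*(-9)*(-1 + 2*5) = 4*(-9)*(-1 + 10) = 4*(-9)*9 = -324)
-67*(k(12) + d) = -67*(3 - 324) = -67*(-321) = 21507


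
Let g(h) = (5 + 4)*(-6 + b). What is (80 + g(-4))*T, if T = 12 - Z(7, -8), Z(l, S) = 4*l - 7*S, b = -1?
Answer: -1224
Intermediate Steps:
Z(l, S) = -7*S + 4*l
g(h) = -63 (g(h) = (5 + 4)*(-6 - 1) = 9*(-7) = -63)
T = -72 (T = 12 - (-7*(-8) + 4*7) = 12 - (56 + 28) = 12 - 1*84 = 12 - 84 = -72)
(80 + g(-4))*T = (80 - 63)*(-72) = 17*(-72) = -1224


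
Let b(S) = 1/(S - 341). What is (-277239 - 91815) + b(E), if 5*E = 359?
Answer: -496746689/1346 ≈ -3.6905e+5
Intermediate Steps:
E = 359/5 (E = (⅕)*359 = 359/5 ≈ 71.800)
b(S) = 1/(-341 + S)
(-277239 - 91815) + b(E) = (-277239 - 91815) + 1/(-341 + 359/5) = -369054 + 1/(-1346/5) = -369054 - 5/1346 = -496746689/1346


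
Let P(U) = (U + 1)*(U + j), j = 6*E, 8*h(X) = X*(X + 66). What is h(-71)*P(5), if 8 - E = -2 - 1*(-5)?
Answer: 37275/4 ≈ 9318.8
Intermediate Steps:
E = 5 (E = 8 - (-2 - 1*(-5)) = 8 - (-2 + 5) = 8 - 1*3 = 8 - 3 = 5)
h(X) = X*(66 + X)/8 (h(X) = (X*(X + 66))/8 = (X*(66 + X))/8 = X*(66 + X)/8)
j = 30 (j = 6*5 = 30)
P(U) = (1 + U)*(30 + U) (P(U) = (U + 1)*(U + 30) = (1 + U)*(30 + U))
h(-71)*P(5) = ((⅛)*(-71)*(66 - 71))*(30 + 5² + 31*5) = ((⅛)*(-71)*(-5))*(30 + 25 + 155) = (355/8)*210 = 37275/4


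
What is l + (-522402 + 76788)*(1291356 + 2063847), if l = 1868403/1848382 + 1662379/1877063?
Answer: -5187381727620425569399205/3469529462066 ≈ -1.4951e+12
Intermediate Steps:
l = 6579821561167/3469529462066 (l = 1868403*(1/1848382) + 1662379*(1/1877063) = 1868403/1848382 + 1662379/1877063 = 6579821561167/3469529462066 ≈ 1.8965)
l + (-522402 + 76788)*(1291356 + 2063847) = 6579821561167/3469529462066 + (-522402 + 76788)*(1291356 + 2063847) = 6579821561167/3469529462066 - 445614*3355203 = 6579821561167/3469529462066 - 1495125429642 = -5187381727620425569399205/3469529462066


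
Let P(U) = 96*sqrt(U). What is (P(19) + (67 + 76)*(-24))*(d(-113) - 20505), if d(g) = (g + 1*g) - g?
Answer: 70760976 - 1979328*sqrt(19) ≈ 6.2133e+7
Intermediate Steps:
d(g) = g (d(g) = (g + g) - g = 2*g - g = g)
(P(19) + (67 + 76)*(-24))*(d(-113) - 20505) = (96*sqrt(19) + (67 + 76)*(-24))*(-113 - 20505) = (96*sqrt(19) + 143*(-24))*(-20618) = (96*sqrt(19) - 3432)*(-20618) = (-3432 + 96*sqrt(19))*(-20618) = 70760976 - 1979328*sqrt(19)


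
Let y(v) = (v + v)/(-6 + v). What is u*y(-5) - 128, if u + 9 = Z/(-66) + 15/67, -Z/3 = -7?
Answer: -1104721/8107 ≈ -136.27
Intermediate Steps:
Z = 21 (Z = -3*(-7) = 21)
y(v) = 2*v/(-6 + v) (y(v) = (2*v)/(-6 + v) = 2*v/(-6 + v))
u = -13405/1474 (u = -9 + (21/(-66) + 15/67) = -9 + (21*(-1/66) + 15*(1/67)) = -9 + (-7/22 + 15/67) = -9 - 139/1474 = -13405/1474 ≈ -9.0943)
u*y(-5) - 128 = -13405*(-5)/(737*(-6 - 5)) - 128 = -13405*(-5)/(737*(-11)) - 128 = -13405*(-5)*(-1)/(737*11) - 128 = -13405/1474*10/11 - 128 = -67025/8107 - 128 = -1104721/8107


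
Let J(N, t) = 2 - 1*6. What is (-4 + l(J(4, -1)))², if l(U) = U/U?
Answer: 9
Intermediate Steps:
J(N, t) = -4 (J(N, t) = 2 - 6 = -4)
l(U) = 1
(-4 + l(J(4, -1)))² = (-4 + 1)² = (-3)² = 9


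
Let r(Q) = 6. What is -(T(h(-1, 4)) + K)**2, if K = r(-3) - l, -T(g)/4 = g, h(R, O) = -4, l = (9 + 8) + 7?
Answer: -4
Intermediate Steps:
l = 24 (l = 17 + 7 = 24)
T(g) = -4*g
K = -18 (K = 6 - 1*24 = 6 - 24 = -18)
-(T(h(-1, 4)) + K)**2 = -(-4*(-4) - 18)**2 = -(16 - 18)**2 = -1*(-2)**2 = -1*4 = -4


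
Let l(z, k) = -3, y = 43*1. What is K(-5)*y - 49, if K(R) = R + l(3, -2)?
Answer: -393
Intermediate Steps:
y = 43
K(R) = -3 + R (K(R) = R - 3 = -3 + R)
K(-5)*y - 49 = (-3 - 5)*43 - 49 = -8*43 - 49 = -344 - 49 = -393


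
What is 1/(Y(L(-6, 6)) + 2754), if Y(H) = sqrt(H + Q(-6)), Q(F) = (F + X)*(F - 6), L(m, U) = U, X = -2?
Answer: 27/74357 - sqrt(102)/7584414 ≈ 0.00036178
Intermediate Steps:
Q(F) = (-6 + F)*(-2 + F) (Q(F) = (F - 2)*(F - 6) = (-2 + F)*(-6 + F) = (-6 + F)*(-2 + F))
Y(H) = sqrt(96 + H) (Y(H) = sqrt(H + (12 + (-6)**2 - 8*(-6))) = sqrt(H + (12 + 36 + 48)) = sqrt(H + 96) = sqrt(96 + H))
1/(Y(L(-6, 6)) + 2754) = 1/(sqrt(96 + 6) + 2754) = 1/(sqrt(102) + 2754) = 1/(2754 + sqrt(102))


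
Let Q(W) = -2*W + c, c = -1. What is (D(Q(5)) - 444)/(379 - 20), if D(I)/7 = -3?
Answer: -465/359 ≈ -1.2953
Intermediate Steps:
Q(W) = -1 - 2*W (Q(W) = -2*W - 1 = -1 - 2*W)
D(I) = -21 (D(I) = 7*(-3) = -21)
(D(Q(5)) - 444)/(379 - 20) = (-21 - 444)/(379 - 20) = -465/359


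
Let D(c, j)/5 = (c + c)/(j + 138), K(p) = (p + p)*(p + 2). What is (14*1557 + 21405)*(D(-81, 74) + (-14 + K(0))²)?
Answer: 880088313/106 ≈ 8.3027e+6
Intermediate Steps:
K(p) = 2*p*(2 + p) (K(p) = (2*p)*(2 + p) = 2*p*(2 + p))
D(c, j) = 10*c/(138 + j) (D(c, j) = 5*((c + c)/(j + 138)) = 5*((2*c)/(138 + j)) = 5*(2*c/(138 + j)) = 10*c/(138 + j))
(14*1557 + 21405)*(D(-81, 74) + (-14 + K(0))²) = (14*1557 + 21405)*(10*(-81)/(138 + 74) + (-14 + 2*0*(2 + 0))²) = (21798 + 21405)*(10*(-81)/212 + (-14 + 2*0*2)²) = 43203*(10*(-81)*(1/212) + (-14 + 0)²) = 43203*(-405/106 + (-14)²) = 43203*(-405/106 + 196) = 43203*(20371/106) = 880088313/106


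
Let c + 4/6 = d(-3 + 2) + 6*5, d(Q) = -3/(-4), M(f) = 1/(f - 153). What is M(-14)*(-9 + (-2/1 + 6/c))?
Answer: 3899/60287 ≈ 0.064674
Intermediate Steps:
M(f) = 1/(-153 + f)
d(Q) = ¾ (d(Q) = -3*(-¼) = ¾)
c = 361/12 (c = -⅔ + (¾ + 6*5) = -⅔ + (¾ + 30) = -⅔ + 123/4 = 361/12 ≈ 30.083)
M(-14)*(-9 + (-2/1 + 6/c)) = (-9 + (-2/1 + 6/(361/12)))/(-153 - 14) = (-9 + (-2*1 + 6*(12/361)))/(-167) = -(-9 + (-2 + 72/361))/167 = -(-9 - 650/361)/167 = -1/167*(-3899/361) = 3899/60287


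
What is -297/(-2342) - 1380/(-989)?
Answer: 153291/100706 ≈ 1.5222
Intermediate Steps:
-297/(-2342) - 1380/(-989) = -297*(-1/2342) - 1380*(-1/989) = 297/2342 + 60/43 = 153291/100706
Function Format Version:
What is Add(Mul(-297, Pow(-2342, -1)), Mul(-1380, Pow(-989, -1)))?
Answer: Rational(153291, 100706) ≈ 1.5222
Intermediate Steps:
Add(Mul(-297, Pow(-2342, -1)), Mul(-1380, Pow(-989, -1))) = Add(Mul(-297, Rational(-1, 2342)), Mul(-1380, Rational(-1, 989))) = Add(Rational(297, 2342), Rational(60, 43)) = Rational(153291, 100706)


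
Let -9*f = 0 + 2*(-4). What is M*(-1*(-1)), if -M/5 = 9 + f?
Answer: -445/9 ≈ -49.444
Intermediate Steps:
f = 8/9 (f = -(0 + 2*(-4))/9 = -(0 - 8)/9 = -⅑*(-8) = 8/9 ≈ 0.88889)
M = -445/9 (M = -5*(9 + 8/9) = -5*89/9 = -445/9 ≈ -49.444)
M*(-1*(-1)) = -(-445)*(-1)/9 = -445/9*1 = -445/9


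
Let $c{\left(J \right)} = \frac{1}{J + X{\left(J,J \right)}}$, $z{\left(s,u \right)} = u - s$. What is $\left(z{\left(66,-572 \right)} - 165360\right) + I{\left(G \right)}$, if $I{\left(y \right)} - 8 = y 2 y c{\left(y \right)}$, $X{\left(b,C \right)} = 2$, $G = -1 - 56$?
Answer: $- \frac{9135948}{55} \approx -1.6611 \cdot 10^{5}$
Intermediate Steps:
$G = -57$
$c{\left(J \right)} = \frac{1}{2 + J}$ ($c{\left(J \right)} = \frac{1}{J + 2} = \frac{1}{2 + J}$)
$I{\left(y \right)} = 8 + \frac{2 y^{2}}{2 + y}$ ($I{\left(y \right)} = 8 + \frac{y 2 y}{2 + y} = 8 + \frac{2 y y}{2 + y} = 8 + \frac{2 y^{2}}{2 + y}$)
$\left(z{\left(66,-572 \right)} - 165360\right) + I{\left(G \right)} = \left(\left(-572 - 66\right) - 165360\right) + \frac{2 \left(8 + \left(-57\right)^{2} + 4 \left(-57\right)\right)}{2 - 57} = \left(\left(-572 - 66\right) - 165360\right) + \frac{2 \left(8 + 3249 - 228\right)}{-55} = \left(-638 - 165360\right) + 2 \left(- \frac{1}{55}\right) 3029 = -165998 - \frac{6058}{55} = - \frac{9135948}{55}$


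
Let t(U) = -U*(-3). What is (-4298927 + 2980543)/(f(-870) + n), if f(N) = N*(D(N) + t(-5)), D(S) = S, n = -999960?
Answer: 38776/6765 ≈ 5.7319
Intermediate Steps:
t(U) = 3*U (t(U) = -(-3)*U = 3*U)
f(N) = N*(-15 + N) (f(N) = N*(N + 3*(-5)) = N*(N - 15) = N*(-15 + N))
(-4298927 + 2980543)/(f(-870) + n) = (-4298927 + 2980543)/(-870*(-15 - 870) - 999960) = -1318384/(-870*(-885) - 999960) = -1318384/(769950 - 999960) = -1318384/(-230010) = -1318384*(-1/230010) = 38776/6765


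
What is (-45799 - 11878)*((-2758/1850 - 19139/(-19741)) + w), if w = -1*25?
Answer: 26879205907853/18260425 ≈ 1.4720e+6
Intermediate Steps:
w = -25
(-45799 - 11878)*((-2758/1850 - 19139/(-19741)) + w) = (-45799 - 11878)*((-2758/1850 - 19139/(-19741)) - 25) = -57677*((-2758*1/1850 - 19139*(-1/19741)) - 25) = -57677*((-1379/925 + 19139/19741) - 25) = -57677*(-9519264/18260425 - 25) = -57677*(-466029889/18260425) = 26879205907853/18260425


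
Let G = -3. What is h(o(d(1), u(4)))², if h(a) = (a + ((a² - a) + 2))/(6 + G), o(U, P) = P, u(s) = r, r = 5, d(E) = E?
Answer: 81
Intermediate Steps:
u(s) = 5
h(a) = ⅔ + a²/3 (h(a) = (a + ((a² - a) + 2))/(6 - 3) = (a + (2 + a² - a))/3 = (2 + a²)*(⅓) = ⅔ + a²/3)
h(o(d(1), u(4)))² = (⅔ + (⅓)*5²)² = (⅔ + (⅓)*25)² = (⅔ + 25/3)² = 9² = 81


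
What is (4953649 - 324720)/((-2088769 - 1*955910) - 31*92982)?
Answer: -4628929/5927121 ≈ -0.78097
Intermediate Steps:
(4953649 - 324720)/((-2088769 - 1*955910) - 31*92982) = 4628929/((-2088769 - 955910) - 2882442) = 4628929/(-3044679 - 2882442) = 4628929/(-5927121) = 4628929*(-1/5927121) = -4628929/5927121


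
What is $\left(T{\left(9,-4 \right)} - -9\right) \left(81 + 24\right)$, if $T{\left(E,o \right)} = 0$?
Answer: $945$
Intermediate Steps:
$\left(T{\left(9,-4 \right)} - -9\right) \left(81 + 24\right) = \left(0 - -9\right) \left(81 + 24\right) = \left(0 + 9\right) 105 = 9 \cdot 105 = 945$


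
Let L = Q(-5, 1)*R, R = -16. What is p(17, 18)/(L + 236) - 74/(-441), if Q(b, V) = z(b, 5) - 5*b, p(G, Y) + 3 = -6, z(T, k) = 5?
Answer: 22025/107604 ≈ 0.20469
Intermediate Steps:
p(G, Y) = -9 (p(G, Y) = -3 - 6 = -9)
Q(b, V) = 5 - 5*b
L = -480 (L = (5 - 5*(-5))*(-16) = (5 + 25)*(-16) = 30*(-16) = -480)
p(17, 18)/(L + 236) - 74/(-441) = -9/(-480 + 236) - 74/(-441) = -9/(-244) - 74*(-1/441) = -9*(-1/244) + 74/441 = 9/244 + 74/441 = 22025/107604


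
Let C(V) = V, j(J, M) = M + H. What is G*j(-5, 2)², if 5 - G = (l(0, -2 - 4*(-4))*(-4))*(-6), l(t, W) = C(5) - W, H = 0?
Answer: 884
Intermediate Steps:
j(J, M) = M (j(J, M) = M + 0 = M)
l(t, W) = 5 - W
G = 221 (G = 5 - (5 - (-2 - 4*(-4)))*(-4)*(-6) = 5 - (5 - (-2 + 16))*(-4)*(-6) = 5 - (5 - 1*14)*(-4)*(-6) = 5 - (5 - 14)*(-4)*(-6) = 5 - (-9*(-4))*(-6) = 5 - 36*(-6) = 5 - 1*(-216) = 5 + 216 = 221)
G*j(-5, 2)² = 221*2² = 221*4 = 884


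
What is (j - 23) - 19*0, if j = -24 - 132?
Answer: -179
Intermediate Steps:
j = -156
(j - 23) - 19*0 = (-156 - 23) - 19*0 = -179 + 0 = -179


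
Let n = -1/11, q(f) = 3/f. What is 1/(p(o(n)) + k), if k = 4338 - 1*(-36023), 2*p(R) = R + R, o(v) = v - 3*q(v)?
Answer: 11/445059 ≈ 2.4716e-5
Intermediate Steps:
n = -1/11 (n = -1*1/11 = -1/11 ≈ -0.090909)
o(v) = v - 9/v
p(R) = R (p(R) = (R + R)/2 = (2*R)/2 = R)
k = 40361 (k = 4338 + 36023 = 40361)
1/(p(o(n)) + k) = 1/((-1/11 - 9/(-1/11)) + 40361) = 1/((-1/11 - 9*(-11)) + 40361) = 1/((-1/11 + 99) + 40361) = 1/(1088/11 + 40361) = 1/(445059/11) = 11/445059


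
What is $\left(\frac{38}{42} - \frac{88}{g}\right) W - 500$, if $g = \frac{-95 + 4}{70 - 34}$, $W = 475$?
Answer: $\frac{642175}{39} \approx 16466.0$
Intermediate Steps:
$g = - \frac{91}{36} \approx -2.5278$
$\left(\frac{38}{42} - \frac{88}{g}\right) W - 500 = \left(\frac{38}{42} - \frac{88}{- \frac{91}{36}}\right) 475 - 500 = \left(38 \cdot \frac{1}{42} - - \frac{3168}{91}\right) 475 - 500 = \left(\frac{19}{21} + \frac{3168}{91}\right) 475 - 500 = \frac{1393}{39} \cdot 475 - 500 = \frac{661675}{39} - 500 = \frac{642175}{39}$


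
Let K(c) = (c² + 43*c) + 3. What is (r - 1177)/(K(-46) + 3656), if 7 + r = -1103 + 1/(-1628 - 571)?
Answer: -5029114/8349603 ≈ -0.60232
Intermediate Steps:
r = -2440891/2199 (r = -7 + (-1103 + 1/(-1628 - 571)) = -7 + (-1103 + 1/(-2199)) = -7 + (-1103 - 1/2199) = -7 - 2425498/2199 = -2440891/2199 ≈ -1110.0)
K(c) = 3 + c² + 43*c
(r - 1177)/(K(-46) + 3656) = (-2440891/2199 - 1177)/((3 + (-46)² + 43*(-46)) + 3656) = -5029114/(2199*((3 + 2116 - 1978) + 3656)) = -5029114/(2199*(141 + 3656)) = -5029114/2199/3797 = -5029114/2199*1/3797 = -5029114/8349603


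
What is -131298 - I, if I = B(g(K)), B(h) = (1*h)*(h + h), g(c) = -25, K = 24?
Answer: -132548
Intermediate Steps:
B(h) = 2*h² (B(h) = h*(2*h) = 2*h²)
I = 1250 (I = 2*(-25)² = 2*625 = 1250)
-131298 - I = -131298 - 1*1250 = -131298 - 1250 = -132548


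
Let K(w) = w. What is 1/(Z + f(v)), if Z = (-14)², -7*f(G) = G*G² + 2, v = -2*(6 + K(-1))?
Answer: 7/2370 ≈ 0.0029536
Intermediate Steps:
v = -10 (v = -2*(6 - 1) = -2*5 = -10)
f(G) = -2/7 - G³/7 (f(G) = -(G*G² + 2)/7 = -(G³ + 2)/7 = -(2 + G³)/7 = -2/7 - G³/7)
Z = 196
1/(Z + f(v)) = 1/(196 + (-2/7 - ⅐*(-10)³)) = 1/(196 + (-2/7 - ⅐*(-1000))) = 1/(196 + (-2/7 + 1000/7)) = 1/(196 + 998/7) = 1/(2370/7) = 7/2370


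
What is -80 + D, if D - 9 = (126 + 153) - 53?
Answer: 155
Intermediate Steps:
D = 235 (D = 9 + ((126 + 153) - 53) = 9 + (279 - 53) = 9 + 226 = 235)
-80 + D = -80 + 235 = 155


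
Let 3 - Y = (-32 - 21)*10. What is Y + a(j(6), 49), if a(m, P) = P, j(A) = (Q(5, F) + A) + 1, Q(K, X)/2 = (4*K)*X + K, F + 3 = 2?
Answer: 582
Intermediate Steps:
F = -1 (F = -3 + 2 = -1)
Q(K, X) = 2*K + 8*K*X (Q(K, X) = 2*((4*K)*X + K) = 2*(4*K*X + K) = 2*(K + 4*K*X) = 2*K + 8*K*X)
Y = 533 (Y = 3 - (-32 - 21)*10 = 3 - (-53)*10 = 3 - 1*(-530) = 3 + 530 = 533)
j(A) = -29 + A (j(A) = (2*5*(1 + 4*(-1)) + A) + 1 = (2*5*(1 - 4) + A) + 1 = (2*5*(-3) + A) + 1 = (-30 + A) + 1 = -29 + A)
Y + a(j(6), 49) = 533 + 49 = 582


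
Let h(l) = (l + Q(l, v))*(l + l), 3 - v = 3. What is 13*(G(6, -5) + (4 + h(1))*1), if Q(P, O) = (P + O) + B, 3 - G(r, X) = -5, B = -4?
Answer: 104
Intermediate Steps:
v = 0 (v = 3 - 1*3 = 3 - 3 = 0)
G(r, X) = 8 (G(r, X) = 3 - 1*(-5) = 3 + 5 = 8)
Q(P, O) = -4 + O + P (Q(P, O) = (P + O) - 4 = (O + P) - 4 = -4 + O + P)
h(l) = 2*l*(-4 + 2*l) (h(l) = (l + (-4 + 0 + l))*(l + l) = (l + (-4 + l))*(2*l) = (-4 + 2*l)*(2*l) = 2*l*(-4 + 2*l))
13*(G(6, -5) + (4 + h(1))*1) = 13*(8 + (4 + 4*1*(-2 + 1))*1) = 13*(8 + (4 + 4*1*(-1))*1) = 13*(8 + (4 - 4)*1) = 13*(8 + 0*1) = 13*(8 + 0) = 13*8 = 104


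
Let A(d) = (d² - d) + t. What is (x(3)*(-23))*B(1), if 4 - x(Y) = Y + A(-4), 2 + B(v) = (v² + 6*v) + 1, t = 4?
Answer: 3174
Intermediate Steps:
B(v) = -1 + v² + 6*v (B(v) = -2 + ((v² + 6*v) + 1) = -2 + (1 + v² + 6*v) = -1 + v² + 6*v)
A(d) = 4 + d² - d (A(d) = (d² - d) + 4 = 4 + d² - d)
x(Y) = -20 - Y (x(Y) = 4 - (Y + (4 + (-4)² - 1*(-4))) = 4 - (Y + (4 + 16 + 4)) = 4 - (Y + 24) = 4 - (24 + Y) = 4 + (-24 - Y) = -20 - Y)
(x(3)*(-23))*B(1) = ((-20 - 1*3)*(-23))*(-1 + 1² + 6*1) = ((-20 - 3)*(-23))*(-1 + 1 + 6) = -23*(-23)*6 = 529*6 = 3174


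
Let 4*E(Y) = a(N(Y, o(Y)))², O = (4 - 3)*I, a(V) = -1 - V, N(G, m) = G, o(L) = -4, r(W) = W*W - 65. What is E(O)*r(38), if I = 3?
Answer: 5516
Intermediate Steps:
r(W) = -65 + W² (r(W) = W² - 65 = -65 + W²)
O = 3 (O = (4 - 3)*3 = 1*3 = 3)
E(Y) = (-1 - Y)²/4
E(O)*r(38) = ((1 + 3)²/4)*(-65 + 38²) = ((¼)*4²)*(-65 + 1444) = ((¼)*16)*1379 = 4*1379 = 5516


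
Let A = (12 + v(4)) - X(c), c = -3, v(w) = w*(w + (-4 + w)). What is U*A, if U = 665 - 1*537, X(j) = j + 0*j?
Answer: 3968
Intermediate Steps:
v(w) = w*(-4 + 2*w)
X(j) = j (X(j) = j + 0 = j)
U = 128 (U = 665 - 537 = 128)
A = 31 (A = (12 + 2*4*(-2 + 4)) - 1*(-3) = (12 + 2*4*2) + 3 = (12 + 16) + 3 = 28 + 3 = 31)
U*A = 128*31 = 3968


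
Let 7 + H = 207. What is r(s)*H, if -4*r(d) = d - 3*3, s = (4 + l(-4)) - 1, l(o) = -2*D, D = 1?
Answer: 400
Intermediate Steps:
l(o) = -2 (l(o) = -2*1 = -2)
s = 1 (s = (4 - 2) - 1 = 2 - 1 = 1)
H = 200 (H = -7 + 207 = 200)
r(d) = 9/4 - d/4 (r(d) = -(d - 3*3)/4 = -(d - 9)/4 = -(-9 + d)/4 = 9/4 - d/4)
r(s)*H = (9/4 - ¼*1)*200 = (9/4 - ¼)*200 = 2*200 = 400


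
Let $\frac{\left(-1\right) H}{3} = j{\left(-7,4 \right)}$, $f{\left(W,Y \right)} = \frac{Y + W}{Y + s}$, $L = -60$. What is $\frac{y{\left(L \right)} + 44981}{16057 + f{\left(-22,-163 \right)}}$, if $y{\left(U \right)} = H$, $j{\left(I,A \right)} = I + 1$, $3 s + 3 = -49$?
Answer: $\frac{24344459}{8687392} \approx 2.8023$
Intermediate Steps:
$s = - \frac{52}{3}$ ($s = -1 + \frac{1}{3} \left(-49\right) = -1 - \frac{49}{3} = - \frac{52}{3} \approx -17.333$)
$j{\left(I,A \right)} = 1 + I$
$f{\left(W,Y \right)} = \frac{W + Y}{- \frac{52}{3} + Y}$ ($f{\left(W,Y \right)} = \frac{Y + W}{Y - \frac{52}{3}} = \frac{W + Y}{- \frac{52}{3} + Y}$)
$H = 18$ ($H = - 3 \left(1 - 7\right) = \left(-3\right) \left(-6\right) = 18$)
$y{\left(U \right)} = 18$
$\frac{y{\left(L \right)} + 44981}{16057 + f{\left(-22,-163 \right)}} = \frac{18 + 44981}{16057 + \frac{3 \left(-22 - 163\right)}{-52 + 3 \left(-163\right)}} = \frac{44999}{16057 + 3 \frac{1}{-52 - 489} \left(-185\right)} = \frac{44999}{16057 + 3 \frac{1}{-541} \left(-185\right)} = \frac{44999}{16057 + 3 \left(- \frac{1}{541}\right) \left(-185\right)} = \frac{44999}{16057 + \frac{555}{541}} = \frac{44999}{\frac{8687392}{541}} = 44999 \cdot \frac{541}{8687392} = \frac{24344459}{8687392}$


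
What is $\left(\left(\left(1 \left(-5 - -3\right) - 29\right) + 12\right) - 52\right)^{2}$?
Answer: $5041$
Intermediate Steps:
$\left(\left(\left(1 \left(-5 - -3\right) - 29\right) + 12\right) - 52\right)^{2} = \left(\left(\left(1 \left(-5 + 3\right) - 29\right) + 12\right) - 52\right)^{2} = \left(\left(\left(1 \left(-2\right) - 29\right) + 12\right) - 52\right)^{2} = \left(\left(\left(-2 - 29\right) + 12\right) - 52\right)^{2} = \left(\left(-31 + 12\right) - 52\right)^{2} = \left(-19 - 52\right)^{2} = \left(-71\right)^{2} = 5041$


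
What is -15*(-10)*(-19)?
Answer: -2850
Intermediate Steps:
-15*(-10)*(-19) = 150*(-19) = -2850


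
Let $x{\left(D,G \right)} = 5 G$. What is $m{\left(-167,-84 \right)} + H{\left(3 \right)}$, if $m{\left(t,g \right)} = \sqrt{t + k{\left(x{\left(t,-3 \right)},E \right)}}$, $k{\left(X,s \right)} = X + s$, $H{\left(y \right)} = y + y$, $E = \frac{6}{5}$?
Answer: $6 + \frac{2 i \sqrt{1130}}{5} \approx 6.0 + 13.446 i$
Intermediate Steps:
$E = \frac{6}{5}$ ($E = 6 \cdot \frac{1}{5} = \frac{6}{5} \approx 1.2$)
$H{\left(y \right)} = 2 y$
$m{\left(t,g \right)} = \sqrt{- \frac{69}{5} + t}$ ($m{\left(t,g \right)} = \sqrt{t + \left(5 \left(-3\right) + \frac{6}{5}\right)} = \sqrt{t + \left(-15 + \frac{6}{5}\right)} = \sqrt{t - \frac{69}{5}} = \sqrt{- \frac{69}{5} + t}$)
$m{\left(-167,-84 \right)} + H{\left(3 \right)} = \frac{\sqrt{-345 + 25 \left(-167\right)}}{5} + 2 \cdot 3 = \frac{\sqrt{-345 - 4175}}{5} + 6 = \frac{\sqrt{-4520}}{5} + 6 = \frac{2 i \sqrt{1130}}{5} + 6 = 6 + \frac{2 i \sqrt{1130}}{5}$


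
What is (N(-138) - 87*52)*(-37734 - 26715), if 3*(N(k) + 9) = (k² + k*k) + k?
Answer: -523132533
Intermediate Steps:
N(k) = -9 + k/3 + 2*k²/3 (N(k) = -9 + ((k² + k*k) + k)/3 = -9 + ((k² + k²) + k)/3 = -9 + (2*k² + k)/3 = -9 + (k + 2*k²)/3 = -9 + (k/3 + 2*k²/3) = -9 + k/3 + 2*k²/3)
(N(-138) - 87*52)*(-37734 - 26715) = ((-9 + (⅓)*(-138) + (⅔)*(-138)²) - 87*52)*(-37734 - 26715) = ((-9 - 46 + (⅔)*19044) - 4524)*(-64449) = ((-9 - 46 + 12696) - 4524)*(-64449) = (12641 - 4524)*(-64449) = 8117*(-64449) = -523132533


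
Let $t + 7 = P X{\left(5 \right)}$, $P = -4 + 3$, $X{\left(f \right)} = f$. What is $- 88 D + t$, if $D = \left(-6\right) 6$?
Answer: $3156$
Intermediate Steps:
$D = -36$
$P = -1$
$t = -12$ ($t = -7 - 5 = -12$)
$- 88 D + t = \left(-88\right) \left(-36\right) - 12 = 3168 - 12 = 3156$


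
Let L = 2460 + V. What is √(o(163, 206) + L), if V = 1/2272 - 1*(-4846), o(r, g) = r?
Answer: √2409678798/568 ≈ 86.423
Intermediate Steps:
V = 11010113/2272 (V = 1/2272 + 4846 = 11010113/2272 ≈ 4846.0)
L = 16599233/2272 (L = 2460 + 11010113/2272 = 16599233/2272 ≈ 7306.0)
√(o(163, 206) + L) = √(163 + 16599233/2272) = √(16969569/2272) = √2409678798/568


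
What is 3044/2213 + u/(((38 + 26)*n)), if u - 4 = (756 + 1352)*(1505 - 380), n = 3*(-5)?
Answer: -327826007/132780 ≈ -2468.9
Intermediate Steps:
n = -15
u = 2371504 (u = 4 + (756 + 1352)*(1505 - 380) = 4 + 2108*1125 = 4 + 2371500 = 2371504)
3044/2213 + u/(((38 + 26)*n)) = 3044/2213 + 2371504/(((38 + 26)*(-15))) = 3044*(1/2213) + 2371504/((64*(-15))) = 3044/2213 + 2371504/(-960) = 3044/2213 + 2371504*(-1/960) = 3044/2213 - 148219/60 = -327826007/132780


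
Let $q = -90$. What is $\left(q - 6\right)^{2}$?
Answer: $9216$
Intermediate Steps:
$\left(q - 6\right)^{2} = \left(-90 - 6\right)^{2} = \left(-96\right)^{2} = 9216$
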